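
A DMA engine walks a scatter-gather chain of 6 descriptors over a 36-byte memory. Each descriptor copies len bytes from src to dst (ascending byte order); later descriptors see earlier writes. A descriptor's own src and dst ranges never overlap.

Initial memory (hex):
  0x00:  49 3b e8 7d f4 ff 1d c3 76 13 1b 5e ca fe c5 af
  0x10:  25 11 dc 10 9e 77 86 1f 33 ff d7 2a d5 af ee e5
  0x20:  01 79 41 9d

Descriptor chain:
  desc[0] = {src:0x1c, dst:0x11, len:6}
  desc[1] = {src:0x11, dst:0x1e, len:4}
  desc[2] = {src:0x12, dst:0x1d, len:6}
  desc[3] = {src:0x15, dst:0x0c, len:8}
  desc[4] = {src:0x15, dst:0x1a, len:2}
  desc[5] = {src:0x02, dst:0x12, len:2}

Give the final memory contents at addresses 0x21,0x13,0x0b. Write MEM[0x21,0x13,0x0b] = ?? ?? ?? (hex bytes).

  after D0: wrote 6B at 0x11 = d5afeee50179
  after D1: wrote 4B at 0x1e = d5afeee5
  after D2: wrote 6B at 0x1d = afeee501791f
  after D3: wrote 8B at 0x0c = 01791f33ffd72ad5
  after D4: wrote 2B at 0x1a = 0179
  after D5: wrote 2B at 0x12 = e87d
query mem[0x21]=0x79, mem[0x13]=0x7d, mem[0x0b]=0x5e

MEM[0x21,0x13,0x0b] = 79 7d 5e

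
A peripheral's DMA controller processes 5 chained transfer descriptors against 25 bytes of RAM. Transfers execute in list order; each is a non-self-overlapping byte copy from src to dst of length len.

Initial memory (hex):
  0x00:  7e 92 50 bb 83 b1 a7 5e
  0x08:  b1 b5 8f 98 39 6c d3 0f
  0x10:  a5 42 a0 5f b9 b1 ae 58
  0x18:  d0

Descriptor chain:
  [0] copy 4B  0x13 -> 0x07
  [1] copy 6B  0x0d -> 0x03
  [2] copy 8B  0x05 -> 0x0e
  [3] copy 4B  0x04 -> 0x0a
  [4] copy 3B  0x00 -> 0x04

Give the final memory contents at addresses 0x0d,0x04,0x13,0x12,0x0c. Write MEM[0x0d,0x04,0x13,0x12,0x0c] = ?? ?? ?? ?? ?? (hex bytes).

MEM[0x0d,0x04,0x13,0x12,0x0c] = 42 7e ae b1 a5

  after D0: wrote 4B at 0x07 = 5fb9b1ae
  after D1: wrote 6B at 0x03 = 6cd30fa542a0
  after D2: wrote 8B at 0x0e = 0fa542a0b1ae9839
  after D3: wrote 4B at 0x0a = d30fa542
  after D4: wrote 3B at 0x04 = 7e9250
query mem[0x0d]=0x42, mem[0x04]=0x7e, mem[0x13]=0xae, mem[0x12]=0xb1, mem[0x0c]=0xa5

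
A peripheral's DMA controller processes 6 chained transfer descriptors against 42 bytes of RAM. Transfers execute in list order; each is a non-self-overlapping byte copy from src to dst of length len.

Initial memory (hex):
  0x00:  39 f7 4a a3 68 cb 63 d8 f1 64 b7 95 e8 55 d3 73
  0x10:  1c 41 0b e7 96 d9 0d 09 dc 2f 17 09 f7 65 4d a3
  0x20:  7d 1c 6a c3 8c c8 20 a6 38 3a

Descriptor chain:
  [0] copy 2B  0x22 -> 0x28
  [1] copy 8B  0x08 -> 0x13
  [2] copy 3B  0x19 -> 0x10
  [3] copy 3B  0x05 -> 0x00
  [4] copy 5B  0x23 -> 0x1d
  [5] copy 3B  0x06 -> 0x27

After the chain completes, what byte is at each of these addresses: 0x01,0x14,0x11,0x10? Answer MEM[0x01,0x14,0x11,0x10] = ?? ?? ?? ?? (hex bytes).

MEM[0x01,0x14,0x11,0x10] = 63 64 73 d3

  after D0: wrote 2B at 0x28 = 6ac3
  after D1: wrote 8B at 0x13 = f164b795e855d373
  after D2: wrote 3B at 0x10 = d37309
  after D3: wrote 3B at 0x00 = cb63d8
  after D4: wrote 5B at 0x1d = c38cc820a6
  after D5: wrote 3B at 0x27 = 63d8f1
query mem[0x01]=0x63, mem[0x14]=0x64, mem[0x11]=0x73, mem[0x10]=0xd3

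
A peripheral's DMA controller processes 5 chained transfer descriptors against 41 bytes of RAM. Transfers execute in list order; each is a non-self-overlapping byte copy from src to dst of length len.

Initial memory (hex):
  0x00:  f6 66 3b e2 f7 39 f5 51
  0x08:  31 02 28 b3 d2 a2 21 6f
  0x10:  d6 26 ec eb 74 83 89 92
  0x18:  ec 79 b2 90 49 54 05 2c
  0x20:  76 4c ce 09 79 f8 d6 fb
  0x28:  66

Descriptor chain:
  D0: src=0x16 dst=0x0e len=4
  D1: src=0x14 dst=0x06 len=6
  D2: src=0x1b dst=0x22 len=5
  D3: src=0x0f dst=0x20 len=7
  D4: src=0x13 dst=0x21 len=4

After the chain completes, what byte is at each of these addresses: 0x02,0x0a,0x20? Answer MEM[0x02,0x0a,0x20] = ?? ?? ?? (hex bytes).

#0 dst[0x0e+4] := {0x89,0x92,0xec,0x79}
#1 dst[0x06+6] := {0x74,0x83,0x89,0x92,0xec,0x79}
#2 dst[0x22+5] := {0x90,0x49,0x54,0x05,0x2c}
#3 dst[0x20+7] := {0x92,0xec,0x79,0xec,0xeb,0x74,0x83}
#4 dst[0x21+4] := {0xeb,0x74,0x83,0x89}
query mem[0x02]=0x3b, mem[0x0a]=0xec, mem[0x20]=0x92

MEM[0x02,0x0a,0x20] = 3b ec 92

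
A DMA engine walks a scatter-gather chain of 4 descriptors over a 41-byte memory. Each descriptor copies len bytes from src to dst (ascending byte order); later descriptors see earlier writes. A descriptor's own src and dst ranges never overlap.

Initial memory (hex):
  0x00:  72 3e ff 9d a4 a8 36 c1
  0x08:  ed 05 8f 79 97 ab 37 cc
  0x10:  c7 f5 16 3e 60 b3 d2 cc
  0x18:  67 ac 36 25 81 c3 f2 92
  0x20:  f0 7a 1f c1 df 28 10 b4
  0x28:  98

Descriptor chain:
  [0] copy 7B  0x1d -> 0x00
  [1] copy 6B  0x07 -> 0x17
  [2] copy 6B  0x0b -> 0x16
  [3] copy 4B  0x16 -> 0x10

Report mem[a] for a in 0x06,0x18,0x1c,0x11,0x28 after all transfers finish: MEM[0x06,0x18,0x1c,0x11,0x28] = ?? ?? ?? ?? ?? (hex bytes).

  after D0: wrote 7B at 0x00 = c3f292f07a1fc1
  after D1: wrote 6B at 0x17 = c1ed058f7997
  after D2: wrote 6B at 0x16 = 7997ab37ccc7
  after D3: wrote 4B at 0x10 = 7997ab37
query mem[0x06]=0xc1, mem[0x18]=0xab, mem[0x1c]=0x97, mem[0x11]=0x97, mem[0x28]=0x98

MEM[0x06,0x18,0x1c,0x11,0x28] = c1 ab 97 97 98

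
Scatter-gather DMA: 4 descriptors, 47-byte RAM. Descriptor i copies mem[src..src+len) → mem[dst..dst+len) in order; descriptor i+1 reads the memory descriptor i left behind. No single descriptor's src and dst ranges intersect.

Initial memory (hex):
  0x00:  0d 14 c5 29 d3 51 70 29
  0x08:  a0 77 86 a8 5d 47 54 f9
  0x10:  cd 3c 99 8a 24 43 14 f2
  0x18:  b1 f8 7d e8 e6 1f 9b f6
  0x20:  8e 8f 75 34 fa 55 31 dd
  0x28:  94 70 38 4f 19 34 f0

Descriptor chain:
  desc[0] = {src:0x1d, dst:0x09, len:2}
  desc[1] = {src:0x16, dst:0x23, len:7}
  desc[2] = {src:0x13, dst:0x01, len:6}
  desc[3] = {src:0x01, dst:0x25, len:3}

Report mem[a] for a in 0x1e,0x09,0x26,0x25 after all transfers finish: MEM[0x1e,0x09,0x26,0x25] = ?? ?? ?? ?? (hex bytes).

MEM[0x1e,0x09,0x26,0x25] = 9b 1f 24 8a

[0] 0x1d->0x09 len=2 : 1f 9b
[1] 0x16->0x23 len=7 : 14 f2 b1 f8 7d e8 e6
[2] 0x13->0x01 len=6 : 8a 24 43 14 f2 b1
[3] 0x01->0x25 len=3 : 8a 24 43
query mem[0x1e]=0x9b, mem[0x09]=0x1f, mem[0x26]=0x24, mem[0x25]=0x8a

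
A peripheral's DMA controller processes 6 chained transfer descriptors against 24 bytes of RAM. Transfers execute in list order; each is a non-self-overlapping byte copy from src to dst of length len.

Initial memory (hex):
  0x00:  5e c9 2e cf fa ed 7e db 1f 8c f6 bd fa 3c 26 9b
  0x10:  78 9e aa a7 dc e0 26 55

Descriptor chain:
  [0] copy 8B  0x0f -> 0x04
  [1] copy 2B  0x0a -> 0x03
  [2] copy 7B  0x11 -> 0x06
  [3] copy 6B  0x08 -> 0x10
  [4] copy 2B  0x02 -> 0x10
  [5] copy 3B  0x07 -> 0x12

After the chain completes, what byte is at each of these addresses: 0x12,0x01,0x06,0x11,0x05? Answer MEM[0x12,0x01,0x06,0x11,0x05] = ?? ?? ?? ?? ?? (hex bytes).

MEM[0x12,0x01,0x06,0x11,0x05] = aa c9 9e e0 78

#0 dst[0x04+8] := {0x9b,0x78,0x9e,0xaa,0xa7,0xdc,0xe0,0x26}
#1 dst[0x03+2] := {0xe0,0x26}
#2 dst[0x06+7] := {0x9e,0xaa,0xa7,0xdc,0xe0,0x26,0x55}
#3 dst[0x10+6] := {0xa7,0xdc,0xe0,0x26,0x55,0x3c}
#4 dst[0x10+2] := {0x2e,0xe0}
#5 dst[0x12+3] := {0xaa,0xa7,0xdc}
query mem[0x12]=0xaa, mem[0x01]=0xc9, mem[0x06]=0x9e, mem[0x11]=0xe0, mem[0x05]=0x78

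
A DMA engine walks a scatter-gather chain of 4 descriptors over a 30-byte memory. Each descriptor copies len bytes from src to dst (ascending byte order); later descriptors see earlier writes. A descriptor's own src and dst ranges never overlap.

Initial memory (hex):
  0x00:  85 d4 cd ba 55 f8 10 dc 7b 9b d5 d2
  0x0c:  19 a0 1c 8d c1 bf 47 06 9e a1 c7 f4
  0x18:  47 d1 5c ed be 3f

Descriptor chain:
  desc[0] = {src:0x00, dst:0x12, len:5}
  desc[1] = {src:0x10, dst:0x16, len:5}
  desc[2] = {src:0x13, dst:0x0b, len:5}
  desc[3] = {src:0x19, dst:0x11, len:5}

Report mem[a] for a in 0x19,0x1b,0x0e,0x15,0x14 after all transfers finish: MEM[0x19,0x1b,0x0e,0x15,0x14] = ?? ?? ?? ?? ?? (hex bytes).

[0] 0x00->0x12 len=5 : 85 d4 cd ba 55
[1] 0x10->0x16 len=5 : c1 bf 85 d4 cd
[2] 0x13->0x0b len=5 : d4 cd ba c1 bf
[3] 0x19->0x11 len=5 : d4 cd ed be 3f
query mem[0x19]=0xd4, mem[0x1b]=0xed, mem[0x0e]=0xc1, mem[0x15]=0x3f, mem[0x14]=0xbe

MEM[0x19,0x1b,0x0e,0x15,0x14] = d4 ed c1 3f be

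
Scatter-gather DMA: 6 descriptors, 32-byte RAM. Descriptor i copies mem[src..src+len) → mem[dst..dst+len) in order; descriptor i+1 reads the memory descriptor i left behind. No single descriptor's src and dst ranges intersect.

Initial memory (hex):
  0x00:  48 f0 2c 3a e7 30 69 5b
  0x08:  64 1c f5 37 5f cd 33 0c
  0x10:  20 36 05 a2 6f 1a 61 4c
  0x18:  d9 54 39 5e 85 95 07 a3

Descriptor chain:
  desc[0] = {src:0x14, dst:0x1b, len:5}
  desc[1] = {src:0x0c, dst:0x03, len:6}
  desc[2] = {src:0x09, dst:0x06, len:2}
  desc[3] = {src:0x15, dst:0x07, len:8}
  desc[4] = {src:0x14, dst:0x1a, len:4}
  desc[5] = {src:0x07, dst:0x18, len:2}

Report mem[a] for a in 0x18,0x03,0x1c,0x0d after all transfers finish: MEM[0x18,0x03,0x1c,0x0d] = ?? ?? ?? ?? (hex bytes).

MEM[0x18,0x03,0x1c,0x0d] = 1a 5f 61 6f

[0] 0x14->0x1b len=5 : 6f 1a 61 4c d9
[1] 0x0c->0x03 len=6 : 5f cd 33 0c 20 36
[2] 0x09->0x06 len=2 : 1c f5
[3] 0x15->0x07 len=8 : 1a 61 4c d9 54 39 6f 1a
[4] 0x14->0x1a len=4 : 6f 1a 61 4c
[5] 0x07->0x18 len=2 : 1a 61
query mem[0x18]=0x1a, mem[0x03]=0x5f, mem[0x1c]=0x61, mem[0x0d]=0x6f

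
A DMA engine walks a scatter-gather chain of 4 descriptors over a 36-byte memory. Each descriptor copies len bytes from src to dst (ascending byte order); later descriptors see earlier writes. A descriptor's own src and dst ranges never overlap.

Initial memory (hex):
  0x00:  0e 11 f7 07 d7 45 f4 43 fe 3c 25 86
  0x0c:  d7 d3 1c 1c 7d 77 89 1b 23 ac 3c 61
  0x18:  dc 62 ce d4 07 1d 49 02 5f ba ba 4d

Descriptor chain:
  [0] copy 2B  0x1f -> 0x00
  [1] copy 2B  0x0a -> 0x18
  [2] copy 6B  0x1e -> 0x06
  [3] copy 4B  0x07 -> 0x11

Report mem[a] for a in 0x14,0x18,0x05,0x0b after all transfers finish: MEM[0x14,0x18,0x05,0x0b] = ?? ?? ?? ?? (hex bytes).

[0] 0x1f->0x00 len=2 : 02 5f
[1] 0x0a->0x18 len=2 : 25 86
[2] 0x1e->0x06 len=6 : 49 02 5f ba ba 4d
[3] 0x07->0x11 len=4 : 02 5f ba ba
query mem[0x14]=0xba, mem[0x18]=0x25, mem[0x05]=0x45, mem[0x0b]=0x4d

MEM[0x14,0x18,0x05,0x0b] = ba 25 45 4d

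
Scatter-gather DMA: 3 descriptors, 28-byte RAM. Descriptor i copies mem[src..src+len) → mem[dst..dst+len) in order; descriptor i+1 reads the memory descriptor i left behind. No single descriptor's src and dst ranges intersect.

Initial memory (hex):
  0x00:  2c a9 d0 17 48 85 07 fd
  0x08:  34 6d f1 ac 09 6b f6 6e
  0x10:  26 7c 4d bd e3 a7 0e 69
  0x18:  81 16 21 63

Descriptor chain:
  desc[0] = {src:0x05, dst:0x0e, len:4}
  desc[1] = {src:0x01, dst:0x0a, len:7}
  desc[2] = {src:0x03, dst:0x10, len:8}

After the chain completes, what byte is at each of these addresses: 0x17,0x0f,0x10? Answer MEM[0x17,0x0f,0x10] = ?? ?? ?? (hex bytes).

#0 dst[0x0e+4] := {0x85,0x07,0xfd,0x34}
#1 dst[0x0a+7] := {0xa9,0xd0,0x17,0x48,0x85,0x07,0xfd}
#2 dst[0x10+8] := {0x17,0x48,0x85,0x07,0xfd,0x34,0x6d,0xa9}
query mem[0x17]=0xa9, mem[0x0f]=0x07, mem[0x10]=0x17

MEM[0x17,0x0f,0x10] = a9 07 17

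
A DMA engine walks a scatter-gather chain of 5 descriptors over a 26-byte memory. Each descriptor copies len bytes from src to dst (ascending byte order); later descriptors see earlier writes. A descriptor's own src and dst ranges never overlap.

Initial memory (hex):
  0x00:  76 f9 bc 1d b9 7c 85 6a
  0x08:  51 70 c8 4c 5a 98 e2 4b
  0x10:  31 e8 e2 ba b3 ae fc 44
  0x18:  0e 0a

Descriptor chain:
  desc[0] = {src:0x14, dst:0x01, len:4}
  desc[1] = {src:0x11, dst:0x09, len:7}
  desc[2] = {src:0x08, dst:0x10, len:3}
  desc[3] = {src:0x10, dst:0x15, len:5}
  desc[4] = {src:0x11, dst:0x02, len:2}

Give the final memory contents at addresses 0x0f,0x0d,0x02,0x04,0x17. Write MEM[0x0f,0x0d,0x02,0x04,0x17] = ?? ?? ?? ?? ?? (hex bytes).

D0: mem[0x01..0x04] <- [b3 ae fc 44]
D1: mem[0x09..0x0f] <- [e8 e2 ba b3 ae fc 44]
D2: mem[0x10..0x12] <- [51 e8 e2]
D3: mem[0x15..0x19] <- [51 e8 e2 ba b3]
D4: mem[0x02..0x03] <- [e8 e2]
query mem[0x0f]=0x44, mem[0x0d]=0xae, mem[0x02]=0xe8, mem[0x04]=0x44, mem[0x17]=0xe2

MEM[0x0f,0x0d,0x02,0x04,0x17] = 44 ae e8 44 e2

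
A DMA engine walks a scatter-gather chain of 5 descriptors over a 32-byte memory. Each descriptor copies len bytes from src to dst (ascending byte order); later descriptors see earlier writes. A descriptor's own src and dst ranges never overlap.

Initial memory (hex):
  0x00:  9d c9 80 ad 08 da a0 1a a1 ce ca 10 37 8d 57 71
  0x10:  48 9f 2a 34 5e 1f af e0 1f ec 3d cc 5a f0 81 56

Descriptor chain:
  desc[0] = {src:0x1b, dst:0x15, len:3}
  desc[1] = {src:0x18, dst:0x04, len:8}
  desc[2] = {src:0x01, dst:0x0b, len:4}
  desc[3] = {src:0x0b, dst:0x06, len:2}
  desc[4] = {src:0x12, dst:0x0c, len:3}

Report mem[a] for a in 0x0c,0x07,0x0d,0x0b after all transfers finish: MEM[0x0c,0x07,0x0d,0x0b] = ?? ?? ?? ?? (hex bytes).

MEM[0x0c,0x07,0x0d,0x0b] = 2a 80 34 c9

[0] 0x1b->0x15 len=3 : cc 5a f0
[1] 0x18->0x04 len=8 : 1f ec 3d cc 5a f0 81 56
[2] 0x01->0x0b len=4 : c9 80 ad 1f
[3] 0x0b->0x06 len=2 : c9 80
[4] 0x12->0x0c len=3 : 2a 34 5e
query mem[0x0c]=0x2a, mem[0x07]=0x80, mem[0x0d]=0x34, mem[0x0b]=0xc9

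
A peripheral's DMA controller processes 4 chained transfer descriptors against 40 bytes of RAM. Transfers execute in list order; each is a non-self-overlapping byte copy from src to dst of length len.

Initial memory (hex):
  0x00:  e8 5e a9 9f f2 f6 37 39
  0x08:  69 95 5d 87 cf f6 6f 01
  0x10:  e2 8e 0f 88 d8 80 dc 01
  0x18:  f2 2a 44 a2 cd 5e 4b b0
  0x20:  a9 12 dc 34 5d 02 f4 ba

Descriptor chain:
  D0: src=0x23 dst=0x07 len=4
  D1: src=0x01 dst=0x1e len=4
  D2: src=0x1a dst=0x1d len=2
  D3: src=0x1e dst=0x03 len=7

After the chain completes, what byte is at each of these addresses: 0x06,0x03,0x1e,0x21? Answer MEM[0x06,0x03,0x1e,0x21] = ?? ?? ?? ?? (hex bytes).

#0 dst[0x07+4] := {0x34,0x5d,0x02,0xf4}
#1 dst[0x1e+4] := {0x5e,0xa9,0x9f,0xf2}
#2 dst[0x1d+2] := {0x44,0xa2}
#3 dst[0x03+7] := {0xa2,0xa9,0x9f,0xf2,0xdc,0x34,0x5d}
query mem[0x06]=0xf2, mem[0x03]=0xa2, mem[0x1e]=0xa2, mem[0x21]=0xf2

MEM[0x06,0x03,0x1e,0x21] = f2 a2 a2 f2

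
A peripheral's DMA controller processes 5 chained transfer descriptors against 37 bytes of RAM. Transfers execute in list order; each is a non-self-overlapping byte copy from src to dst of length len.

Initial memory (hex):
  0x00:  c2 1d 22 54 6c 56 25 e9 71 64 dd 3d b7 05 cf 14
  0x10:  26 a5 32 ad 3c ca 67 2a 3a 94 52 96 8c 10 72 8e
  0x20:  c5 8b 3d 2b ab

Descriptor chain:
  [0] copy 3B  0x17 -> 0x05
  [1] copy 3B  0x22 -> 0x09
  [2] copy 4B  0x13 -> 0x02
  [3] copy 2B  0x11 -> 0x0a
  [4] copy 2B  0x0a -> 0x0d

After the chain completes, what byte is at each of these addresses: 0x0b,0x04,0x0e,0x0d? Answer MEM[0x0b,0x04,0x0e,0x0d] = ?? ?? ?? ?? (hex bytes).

MEM[0x0b,0x04,0x0e,0x0d] = 32 ca 32 a5

D0: mem[0x05..0x07] <- [2a 3a 94]
D1: mem[0x09..0x0b] <- [3d 2b ab]
D2: mem[0x02..0x05] <- [ad 3c ca 67]
D3: mem[0x0a..0x0b] <- [a5 32]
D4: mem[0x0d..0x0e] <- [a5 32]
query mem[0x0b]=0x32, mem[0x04]=0xca, mem[0x0e]=0x32, mem[0x0d]=0xa5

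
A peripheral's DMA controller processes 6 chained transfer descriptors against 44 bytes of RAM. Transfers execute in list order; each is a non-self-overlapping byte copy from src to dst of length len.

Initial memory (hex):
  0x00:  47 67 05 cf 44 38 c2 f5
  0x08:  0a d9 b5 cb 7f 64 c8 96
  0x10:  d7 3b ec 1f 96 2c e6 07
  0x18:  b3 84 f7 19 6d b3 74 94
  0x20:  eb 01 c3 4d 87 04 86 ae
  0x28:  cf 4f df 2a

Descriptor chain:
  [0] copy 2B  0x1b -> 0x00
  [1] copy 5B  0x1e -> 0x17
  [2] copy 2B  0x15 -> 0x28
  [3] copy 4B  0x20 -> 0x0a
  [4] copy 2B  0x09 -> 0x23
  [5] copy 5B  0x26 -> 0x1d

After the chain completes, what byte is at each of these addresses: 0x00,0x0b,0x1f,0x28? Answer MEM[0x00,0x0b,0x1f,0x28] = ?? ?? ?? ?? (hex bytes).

  after D0: wrote 2B at 0x00 = 196d
  after D1: wrote 5B at 0x17 = 7494eb01c3
  after D2: wrote 2B at 0x28 = 2ce6
  after D3: wrote 4B at 0x0a = eb01c34d
  after D4: wrote 2B at 0x23 = d9eb
  after D5: wrote 5B at 0x1d = 86ae2ce6df
query mem[0x00]=0x19, mem[0x0b]=0x01, mem[0x1f]=0x2c, mem[0x28]=0x2c

MEM[0x00,0x0b,0x1f,0x28] = 19 01 2c 2c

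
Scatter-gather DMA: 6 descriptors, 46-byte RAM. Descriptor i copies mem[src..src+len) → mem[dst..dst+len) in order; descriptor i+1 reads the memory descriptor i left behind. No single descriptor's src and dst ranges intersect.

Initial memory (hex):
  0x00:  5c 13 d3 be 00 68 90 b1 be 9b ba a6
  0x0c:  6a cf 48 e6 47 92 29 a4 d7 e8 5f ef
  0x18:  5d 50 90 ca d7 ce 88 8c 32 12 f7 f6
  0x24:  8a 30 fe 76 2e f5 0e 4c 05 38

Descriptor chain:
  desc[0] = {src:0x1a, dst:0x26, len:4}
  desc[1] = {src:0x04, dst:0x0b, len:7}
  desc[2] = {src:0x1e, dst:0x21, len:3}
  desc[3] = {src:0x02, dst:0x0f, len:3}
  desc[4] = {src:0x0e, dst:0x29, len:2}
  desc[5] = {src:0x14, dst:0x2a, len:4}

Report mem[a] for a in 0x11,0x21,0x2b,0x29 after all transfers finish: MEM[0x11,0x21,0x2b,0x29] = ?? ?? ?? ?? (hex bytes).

  after D0: wrote 4B at 0x26 = 90cad7ce
  after D1: wrote 7B at 0x0b = 006890b1be9bba
  after D2: wrote 3B at 0x21 = 888c32
  after D3: wrote 3B at 0x0f = d3be00
  after D4: wrote 2B at 0x29 = b1d3
  after D5: wrote 4B at 0x2a = d7e85fef
query mem[0x11]=0x00, mem[0x21]=0x88, mem[0x2b]=0xe8, mem[0x29]=0xb1

MEM[0x11,0x21,0x2b,0x29] = 00 88 e8 b1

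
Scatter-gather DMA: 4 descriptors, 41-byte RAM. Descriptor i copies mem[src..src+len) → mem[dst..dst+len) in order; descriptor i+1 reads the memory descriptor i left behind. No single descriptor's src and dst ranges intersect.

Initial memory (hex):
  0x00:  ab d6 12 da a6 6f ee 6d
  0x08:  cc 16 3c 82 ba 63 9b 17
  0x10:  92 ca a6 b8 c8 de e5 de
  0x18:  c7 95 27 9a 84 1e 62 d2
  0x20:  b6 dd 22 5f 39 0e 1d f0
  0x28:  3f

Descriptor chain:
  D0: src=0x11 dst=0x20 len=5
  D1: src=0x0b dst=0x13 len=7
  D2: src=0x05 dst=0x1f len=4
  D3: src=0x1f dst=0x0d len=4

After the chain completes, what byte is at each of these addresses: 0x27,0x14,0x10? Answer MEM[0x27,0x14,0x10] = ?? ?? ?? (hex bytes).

MEM[0x27,0x14,0x10] = f0 ba cc

#0 dst[0x20+5] := {0xca,0xa6,0xb8,0xc8,0xde}
#1 dst[0x13+7] := {0x82,0xba,0x63,0x9b,0x17,0x92,0xca}
#2 dst[0x1f+4] := {0x6f,0xee,0x6d,0xcc}
#3 dst[0x0d+4] := {0x6f,0xee,0x6d,0xcc}
query mem[0x27]=0xf0, mem[0x14]=0xba, mem[0x10]=0xcc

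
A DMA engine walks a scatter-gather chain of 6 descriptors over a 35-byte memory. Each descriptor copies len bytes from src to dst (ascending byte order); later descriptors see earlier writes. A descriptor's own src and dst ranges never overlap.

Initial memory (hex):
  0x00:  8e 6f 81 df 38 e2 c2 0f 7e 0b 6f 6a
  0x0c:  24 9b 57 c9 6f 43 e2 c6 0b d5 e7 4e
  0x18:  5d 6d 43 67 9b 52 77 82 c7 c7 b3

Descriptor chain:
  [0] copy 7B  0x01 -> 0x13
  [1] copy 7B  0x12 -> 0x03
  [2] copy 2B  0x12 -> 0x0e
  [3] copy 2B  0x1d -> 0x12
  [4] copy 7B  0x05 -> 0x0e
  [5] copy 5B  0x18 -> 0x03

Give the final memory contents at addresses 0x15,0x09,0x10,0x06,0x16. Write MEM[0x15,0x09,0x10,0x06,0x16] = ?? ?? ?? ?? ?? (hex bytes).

MEM[0x15,0x09,0x10,0x06,0x16] = df c2 38 67 38

D0: mem[0x13..0x19] <- [6f 81 df 38 e2 c2 0f]
D1: mem[0x03..0x09] <- [e2 6f 81 df 38 e2 c2]
D2: mem[0x0e..0x0f] <- [e2 6f]
D3: mem[0x12..0x13] <- [52 77]
D4: mem[0x0e..0x14] <- [81 df 38 e2 c2 6f 6a]
D5: mem[0x03..0x07] <- [c2 0f 43 67 9b]
query mem[0x15]=0xdf, mem[0x09]=0xc2, mem[0x10]=0x38, mem[0x06]=0x67, mem[0x16]=0x38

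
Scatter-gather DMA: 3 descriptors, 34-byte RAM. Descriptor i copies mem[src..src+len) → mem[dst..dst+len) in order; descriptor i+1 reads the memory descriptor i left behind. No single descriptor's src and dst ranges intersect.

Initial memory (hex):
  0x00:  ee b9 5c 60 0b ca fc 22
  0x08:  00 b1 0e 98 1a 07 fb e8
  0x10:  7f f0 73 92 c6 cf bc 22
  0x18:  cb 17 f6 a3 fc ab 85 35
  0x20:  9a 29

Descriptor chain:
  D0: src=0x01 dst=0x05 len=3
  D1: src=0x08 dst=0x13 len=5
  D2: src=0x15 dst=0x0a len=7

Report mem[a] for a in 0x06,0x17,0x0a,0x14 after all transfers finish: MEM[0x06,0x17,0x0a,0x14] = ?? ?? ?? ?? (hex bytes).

MEM[0x06,0x17,0x0a,0x14] = 5c 1a 0e b1

[0] 0x01->0x05 len=3 : b9 5c 60
[1] 0x08->0x13 len=5 : 00 b1 0e 98 1a
[2] 0x15->0x0a len=7 : 0e 98 1a cb 17 f6 a3
query mem[0x06]=0x5c, mem[0x17]=0x1a, mem[0x0a]=0x0e, mem[0x14]=0xb1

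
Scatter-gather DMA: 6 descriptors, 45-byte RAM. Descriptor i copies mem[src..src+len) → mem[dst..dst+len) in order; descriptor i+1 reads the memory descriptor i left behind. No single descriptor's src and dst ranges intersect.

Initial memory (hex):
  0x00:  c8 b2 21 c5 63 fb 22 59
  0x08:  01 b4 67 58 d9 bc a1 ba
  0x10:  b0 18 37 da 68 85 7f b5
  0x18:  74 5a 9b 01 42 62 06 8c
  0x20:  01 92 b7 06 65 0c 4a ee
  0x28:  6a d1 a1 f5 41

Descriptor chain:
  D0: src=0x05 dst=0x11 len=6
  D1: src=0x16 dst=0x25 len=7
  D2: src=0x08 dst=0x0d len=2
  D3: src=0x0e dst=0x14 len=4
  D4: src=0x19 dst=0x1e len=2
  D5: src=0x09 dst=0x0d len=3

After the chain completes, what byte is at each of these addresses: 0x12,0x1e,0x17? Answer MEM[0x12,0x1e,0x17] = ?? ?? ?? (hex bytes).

D0: mem[0x11..0x16] <- [fb 22 59 01 b4 67]
D1: mem[0x25..0x2b] <- [67 b5 74 5a 9b 01 42]
D2: mem[0x0d..0x0e] <- [01 b4]
D3: mem[0x14..0x17] <- [b4 ba b0 fb]
D4: mem[0x1e..0x1f] <- [5a 9b]
D5: mem[0x0d..0x0f] <- [b4 67 58]
query mem[0x12]=0x22, mem[0x1e]=0x5a, mem[0x17]=0xfb

MEM[0x12,0x1e,0x17] = 22 5a fb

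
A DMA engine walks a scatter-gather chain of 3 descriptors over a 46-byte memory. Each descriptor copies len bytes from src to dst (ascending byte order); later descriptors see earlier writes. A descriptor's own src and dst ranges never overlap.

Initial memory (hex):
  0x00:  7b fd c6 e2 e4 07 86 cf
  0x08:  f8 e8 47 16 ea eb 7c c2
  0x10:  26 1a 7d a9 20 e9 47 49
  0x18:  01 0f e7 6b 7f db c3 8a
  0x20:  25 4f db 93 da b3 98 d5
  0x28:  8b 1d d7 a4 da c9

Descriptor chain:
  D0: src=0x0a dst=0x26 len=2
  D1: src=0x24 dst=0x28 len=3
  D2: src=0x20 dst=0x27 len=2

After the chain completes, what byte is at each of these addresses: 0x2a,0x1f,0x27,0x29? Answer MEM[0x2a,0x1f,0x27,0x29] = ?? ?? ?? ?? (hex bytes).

#0 dst[0x26+2] := {0x47,0x16}
#1 dst[0x28+3] := {0xda,0xb3,0x47}
#2 dst[0x27+2] := {0x25,0x4f}
query mem[0x2a]=0x47, mem[0x1f]=0x8a, mem[0x27]=0x25, mem[0x29]=0xb3

MEM[0x2a,0x1f,0x27,0x29] = 47 8a 25 b3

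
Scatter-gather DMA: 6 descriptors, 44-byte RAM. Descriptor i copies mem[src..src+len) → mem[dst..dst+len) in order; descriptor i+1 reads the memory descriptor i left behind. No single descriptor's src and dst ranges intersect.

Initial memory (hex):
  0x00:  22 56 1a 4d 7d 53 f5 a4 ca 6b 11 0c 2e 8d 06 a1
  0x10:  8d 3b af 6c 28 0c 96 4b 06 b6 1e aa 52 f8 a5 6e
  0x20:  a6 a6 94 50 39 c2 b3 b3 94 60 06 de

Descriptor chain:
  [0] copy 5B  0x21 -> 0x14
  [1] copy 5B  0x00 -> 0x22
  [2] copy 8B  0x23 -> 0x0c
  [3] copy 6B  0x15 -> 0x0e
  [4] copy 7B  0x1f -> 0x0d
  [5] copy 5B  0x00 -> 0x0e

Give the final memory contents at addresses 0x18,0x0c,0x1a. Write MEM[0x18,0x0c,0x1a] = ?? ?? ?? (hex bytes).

D0: mem[0x14..0x18] <- [a6 94 50 39 c2]
D1: mem[0x22..0x26] <- [22 56 1a 4d 7d]
D2: mem[0x0c..0x13] <- [56 1a 4d 7d b3 94 60 06]
D3: mem[0x0e..0x13] <- [94 50 39 c2 b6 1e]
D4: mem[0x0d..0x13] <- [6e a6 a6 22 56 1a 4d]
D5: mem[0x0e..0x12] <- [22 56 1a 4d 7d]
query mem[0x18]=0xc2, mem[0x0c]=0x56, mem[0x1a]=0x1e

MEM[0x18,0x0c,0x1a] = c2 56 1e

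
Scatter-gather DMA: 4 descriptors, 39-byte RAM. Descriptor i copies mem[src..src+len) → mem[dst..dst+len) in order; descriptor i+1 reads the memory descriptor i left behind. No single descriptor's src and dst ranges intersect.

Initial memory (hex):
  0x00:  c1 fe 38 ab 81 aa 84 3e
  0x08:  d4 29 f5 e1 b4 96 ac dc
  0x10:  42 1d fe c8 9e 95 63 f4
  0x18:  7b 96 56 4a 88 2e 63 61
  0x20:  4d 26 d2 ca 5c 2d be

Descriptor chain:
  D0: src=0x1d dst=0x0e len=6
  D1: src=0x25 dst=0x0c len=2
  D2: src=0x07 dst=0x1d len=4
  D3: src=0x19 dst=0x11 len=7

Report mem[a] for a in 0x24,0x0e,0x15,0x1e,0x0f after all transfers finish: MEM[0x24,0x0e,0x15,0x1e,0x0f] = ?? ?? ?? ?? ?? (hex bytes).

[0] 0x1d->0x0e len=6 : 2e 63 61 4d 26 d2
[1] 0x25->0x0c len=2 : 2d be
[2] 0x07->0x1d len=4 : 3e d4 29 f5
[3] 0x19->0x11 len=7 : 96 56 4a 88 3e d4 29
query mem[0x24]=0x5c, mem[0x0e]=0x2e, mem[0x15]=0x3e, mem[0x1e]=0xd4, mem[0x0f]=0x63

MEM[0x24,0x0e,0x15,0x1e,0x0f] = 5c 2e 3e d4 63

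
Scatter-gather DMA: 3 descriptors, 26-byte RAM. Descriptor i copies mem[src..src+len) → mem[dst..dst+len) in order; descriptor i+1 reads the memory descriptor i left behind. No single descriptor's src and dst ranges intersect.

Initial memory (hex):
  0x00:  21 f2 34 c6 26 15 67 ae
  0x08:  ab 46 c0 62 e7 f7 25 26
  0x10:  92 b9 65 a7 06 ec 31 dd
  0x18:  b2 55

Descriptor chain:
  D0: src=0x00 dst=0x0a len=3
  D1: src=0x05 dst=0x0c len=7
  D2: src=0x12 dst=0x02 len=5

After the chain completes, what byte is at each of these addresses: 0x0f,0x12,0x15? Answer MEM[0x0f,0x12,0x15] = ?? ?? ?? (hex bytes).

#0 dst[0x0a+3] := {0x21,0xf2,0x34}
#1 dst[0x0c+7] := {0x15,0x67,0xae,0xab,0x46,0x21,0xf2}
#2 dst[0x02+5] := {0xf2,0xa7,0x06,0xec,0x31}
query mem[0x0f]=0xab, mem[0x12]=0xf2, mem[0x15]=0xec

MEM[0x0f,0x12,0x15] = ab f2 ec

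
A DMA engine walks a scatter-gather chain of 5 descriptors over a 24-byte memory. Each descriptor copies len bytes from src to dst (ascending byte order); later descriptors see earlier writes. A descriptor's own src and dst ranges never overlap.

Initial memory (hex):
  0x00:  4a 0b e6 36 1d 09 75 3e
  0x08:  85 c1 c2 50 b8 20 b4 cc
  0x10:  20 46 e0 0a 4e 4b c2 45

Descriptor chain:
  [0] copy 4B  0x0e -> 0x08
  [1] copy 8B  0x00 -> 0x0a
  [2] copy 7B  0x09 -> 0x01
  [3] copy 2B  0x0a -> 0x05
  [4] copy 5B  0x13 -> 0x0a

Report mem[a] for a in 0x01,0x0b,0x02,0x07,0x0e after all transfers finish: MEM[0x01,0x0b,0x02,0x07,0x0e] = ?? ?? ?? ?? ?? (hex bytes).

MEM[0x01,0x0b,0x02,0x07,0x0e] = cc 4e 4a 09 45

D0: mem[0x08..0x0b] <- [b4 cc 20 46]
D1: mem[0x0a..0x11] <- [4a 0b e6 36 1d 09 75 3e]
D2: mem[0x01..0x07] <- [cc 4a 0b e6 36 1d 09]
D3: mem[0x05..0x06] <- [4a 0b]
D4: mem[0x0a..0x0e] <- [0a 4e 4b c2 45]
query mem[0x01]=0xcc, mem[0x0b]=0x4e, mem[0x02]=0x4a, mem[0x07]=0x09, mem[0x0e]=0x45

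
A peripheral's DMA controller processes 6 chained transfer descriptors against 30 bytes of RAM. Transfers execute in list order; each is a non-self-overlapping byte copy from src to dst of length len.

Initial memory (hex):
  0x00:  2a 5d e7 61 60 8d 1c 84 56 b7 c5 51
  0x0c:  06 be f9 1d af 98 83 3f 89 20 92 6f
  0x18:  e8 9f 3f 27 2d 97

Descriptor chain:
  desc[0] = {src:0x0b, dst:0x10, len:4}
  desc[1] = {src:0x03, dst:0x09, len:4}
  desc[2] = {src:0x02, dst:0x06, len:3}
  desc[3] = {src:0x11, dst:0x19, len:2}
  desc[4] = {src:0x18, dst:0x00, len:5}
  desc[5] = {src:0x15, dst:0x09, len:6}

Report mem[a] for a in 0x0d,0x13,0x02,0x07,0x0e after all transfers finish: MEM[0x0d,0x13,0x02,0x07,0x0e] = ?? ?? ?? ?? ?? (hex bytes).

MEM[0x0d,0x13,0x02,0x07,0x0e] = 06 f9 be 61 be

#0 dst[0x10+4] := {0x51,0x06,0xbe,0xf9}
#1 dst[0x09+4] := {0x61,0x60,0x8d,0x1c}
#2 dst[0x06+3] := {0xe7,0x61,0x60}
#3 dst[0x19+2] := {0x06,0xbe}
#4 dst[0x00+5] := {0xe8,0x06,0xbe,0x27,0x2d}
#5 dst[0x09+6] := {0x20,0x92,0x6f,0xe8,0x06,0xbe}
query mem[0x0d]=0x06, mem[0x13]=0xf9, mem[0x02]=0xbe, mem[0x07]=0x61, mem[0x0e]=0xbe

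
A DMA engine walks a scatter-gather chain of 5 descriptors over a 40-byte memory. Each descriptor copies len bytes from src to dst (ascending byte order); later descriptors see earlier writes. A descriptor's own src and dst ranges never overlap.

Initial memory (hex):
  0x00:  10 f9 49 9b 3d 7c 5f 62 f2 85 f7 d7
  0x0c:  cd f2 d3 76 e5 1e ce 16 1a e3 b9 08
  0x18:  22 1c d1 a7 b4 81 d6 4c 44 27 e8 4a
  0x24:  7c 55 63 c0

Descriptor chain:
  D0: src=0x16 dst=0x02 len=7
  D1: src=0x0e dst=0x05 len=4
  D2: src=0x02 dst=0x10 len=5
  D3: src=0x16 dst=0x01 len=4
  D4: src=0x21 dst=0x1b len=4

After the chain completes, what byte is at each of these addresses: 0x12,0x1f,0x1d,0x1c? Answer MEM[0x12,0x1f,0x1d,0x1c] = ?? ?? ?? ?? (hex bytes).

  after D0: wrote 7B at 0x02 = b908221cd1a7b4
  after D1: wrote 4B at 0x05 = d376e51e
  after D2: wrote 5B at 0x10 = b90822d376
  after D3: wrote 4B at 0x01 = b908221c
  after D4: wrote 4B at 0x1b = 27e84a7c
query mem[0x12]=0x22, mem[0x1f]=0x4c, mem[0x1d]=0x4a, mem[0x1c]=0xe8

MEM[0x12,0x1f,0x1d,0x1c] = 22 4c 4a e8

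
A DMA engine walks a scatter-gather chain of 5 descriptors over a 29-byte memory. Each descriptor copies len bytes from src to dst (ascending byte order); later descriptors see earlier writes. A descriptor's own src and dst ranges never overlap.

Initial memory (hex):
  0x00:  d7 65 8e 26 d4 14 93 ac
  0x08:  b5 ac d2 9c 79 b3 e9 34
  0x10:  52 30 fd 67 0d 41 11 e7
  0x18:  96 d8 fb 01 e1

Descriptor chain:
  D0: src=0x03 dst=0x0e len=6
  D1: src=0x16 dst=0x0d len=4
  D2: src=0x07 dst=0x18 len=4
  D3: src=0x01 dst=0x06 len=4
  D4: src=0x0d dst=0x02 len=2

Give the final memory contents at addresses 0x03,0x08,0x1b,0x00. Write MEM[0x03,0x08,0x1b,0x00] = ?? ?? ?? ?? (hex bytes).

MEM[0x03,0x08,0x1b,0x00] = e7 26 d2 d7

D0: mem[0x0e..0x13] <- [26 d4 14 93 ac b5]
D1: mem[0x0d..0x10] <- [11 e7 96 d8]
D2: mem[0x18..0x1b] <- [ac b5 ac d2]
D3: mem[0x06..0x09] <- [65 8e 26 d4]
D4: mem[0x02..0x03] <- [11 e7]
query mem[0x03]=0xe7, mem[0x08]=0x26, mem[0x1b]=0xd2, mem[0x00]=0xd7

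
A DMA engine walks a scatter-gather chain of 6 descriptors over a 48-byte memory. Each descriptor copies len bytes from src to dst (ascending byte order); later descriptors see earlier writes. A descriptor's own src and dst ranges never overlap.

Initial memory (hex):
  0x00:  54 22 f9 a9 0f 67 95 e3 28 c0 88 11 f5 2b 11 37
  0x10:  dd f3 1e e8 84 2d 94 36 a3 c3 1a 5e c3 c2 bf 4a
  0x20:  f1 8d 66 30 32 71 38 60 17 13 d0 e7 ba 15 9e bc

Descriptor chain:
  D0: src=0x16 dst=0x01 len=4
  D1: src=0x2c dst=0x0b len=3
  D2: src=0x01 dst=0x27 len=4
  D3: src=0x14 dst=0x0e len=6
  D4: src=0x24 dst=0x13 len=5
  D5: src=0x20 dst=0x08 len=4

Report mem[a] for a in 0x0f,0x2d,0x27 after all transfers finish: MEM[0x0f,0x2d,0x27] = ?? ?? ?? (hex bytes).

#0 dst[0x01+4] := {0x94,0x36,0xa3,0xc3}
#1 dst[0x0b+3] := {0xba,0x15,0x9e}
#2 dst[0x27+4] := {0x94,0x36,0xa3,0xc3}
#3 dst[0x0e+6] := {0x84,0x2d,0x94,0x36,0xa3,0xc3}
#4 dst[0x13+5] := {0x32,0x71,0x38,0x94,0x36}
#5 dst[0x08+4] := {0xf1,0x8d,0x66,0x30}
query mem[0x0f]=0x2d, mem[0x2d]=0x15, mem[0x27]=0x94

MEM[0x0f,0x2d,0x27] = 2d 15 94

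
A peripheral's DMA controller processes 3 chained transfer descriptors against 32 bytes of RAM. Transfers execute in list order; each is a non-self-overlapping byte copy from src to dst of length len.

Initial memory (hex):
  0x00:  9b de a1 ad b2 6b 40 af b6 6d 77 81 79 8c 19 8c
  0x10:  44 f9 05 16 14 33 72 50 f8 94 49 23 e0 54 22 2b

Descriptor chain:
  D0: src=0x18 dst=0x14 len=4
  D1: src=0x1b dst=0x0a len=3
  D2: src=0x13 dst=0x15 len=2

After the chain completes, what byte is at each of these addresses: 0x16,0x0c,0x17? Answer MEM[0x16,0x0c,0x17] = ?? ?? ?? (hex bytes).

#0 dst[0x14+4] := {0xf8,0x94,0x49,0x23}
#1 dst[0x0a+3] := {0x23,0xe0,0x54}
#2 dst[0x15+2] := {0x16,0xf8}
query mem[0x16]=0xf8, mem[0x0c]=0x54, mem[0x17]=0x23

MEM[0x16,0x0c,0x17] = f8 54 23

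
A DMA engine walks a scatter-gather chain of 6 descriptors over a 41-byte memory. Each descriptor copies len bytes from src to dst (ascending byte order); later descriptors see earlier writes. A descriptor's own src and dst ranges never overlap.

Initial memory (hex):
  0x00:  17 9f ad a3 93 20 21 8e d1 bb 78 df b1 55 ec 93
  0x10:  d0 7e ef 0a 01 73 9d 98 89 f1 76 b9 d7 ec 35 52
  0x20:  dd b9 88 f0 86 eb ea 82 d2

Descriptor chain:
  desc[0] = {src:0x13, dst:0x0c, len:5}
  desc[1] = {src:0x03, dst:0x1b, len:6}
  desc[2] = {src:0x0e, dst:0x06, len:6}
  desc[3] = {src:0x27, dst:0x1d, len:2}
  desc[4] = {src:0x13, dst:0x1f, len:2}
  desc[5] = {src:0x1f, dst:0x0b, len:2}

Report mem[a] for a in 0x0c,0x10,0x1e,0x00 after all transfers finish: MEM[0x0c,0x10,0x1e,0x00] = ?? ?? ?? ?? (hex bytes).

MEM[0x0c,0x10,0x1e,0x00] = 01 98 d2 17

D0: mem[0x0c..0x10] <- [0a 01 73 9d 98]
D1: mem[0x1b..0x20] <- [a3 93 20 21 8e d1]
D2: mem[0x06..0x0b] <- [73 9d 98 7e ef 0a]
D3: mem[0x1d..0x1e] <- [82 d2]
D4: mem[0x1f..0x20] <- [0a 01]
D5: mem[0x0b..0x0c] <- [0a 01]
query mem[0x0c]=0x01, mem[0x10]=0x98, mem[0x1e]=0xd2, mem[0x00]=0x17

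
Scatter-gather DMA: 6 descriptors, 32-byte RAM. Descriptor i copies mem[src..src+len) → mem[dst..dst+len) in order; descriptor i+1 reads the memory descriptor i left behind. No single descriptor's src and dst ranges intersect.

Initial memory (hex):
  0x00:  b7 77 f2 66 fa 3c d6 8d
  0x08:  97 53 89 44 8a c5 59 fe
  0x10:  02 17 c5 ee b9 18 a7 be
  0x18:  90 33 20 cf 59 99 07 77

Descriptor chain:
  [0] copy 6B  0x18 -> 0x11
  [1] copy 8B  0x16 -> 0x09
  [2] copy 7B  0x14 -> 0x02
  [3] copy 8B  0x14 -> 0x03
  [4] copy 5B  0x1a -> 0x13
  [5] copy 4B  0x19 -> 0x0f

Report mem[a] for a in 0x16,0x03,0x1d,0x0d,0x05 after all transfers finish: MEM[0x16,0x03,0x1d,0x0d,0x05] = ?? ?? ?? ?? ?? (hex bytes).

#0 dst[0x11+6] := {0x90,0x33,0x20,0xcf,0x59,0x99}
#1 dst[0x09+8] := {0x99,0xbe,0x90,0x33,0x20,0xcf,0x59,0x99}
#2 dst[0x02+7] := {0xcf,0x59,0x99,0xbe,0x90,0x33,0x20}
#3 dst[0x03+8] := {0xcf,0x59,0x99,0xbe,0x90,0x33,0x20,0xcf}
#4 dst[0x13+5] := {0x20,0xcf,0x59,0x99,0x07}
#5 dst[0x0f+4] := {0x33,0x20,0xcf,0x59}
query mem[0x16]=0x99, mem[0x03]=0xcf, mem[0x1d]=0x99, mem[0x0d]=0x20, mem[0x05]=0x99

MEM[0x16,0x03,0x1d,0x0d,0x05] = 99 cf 99 20 99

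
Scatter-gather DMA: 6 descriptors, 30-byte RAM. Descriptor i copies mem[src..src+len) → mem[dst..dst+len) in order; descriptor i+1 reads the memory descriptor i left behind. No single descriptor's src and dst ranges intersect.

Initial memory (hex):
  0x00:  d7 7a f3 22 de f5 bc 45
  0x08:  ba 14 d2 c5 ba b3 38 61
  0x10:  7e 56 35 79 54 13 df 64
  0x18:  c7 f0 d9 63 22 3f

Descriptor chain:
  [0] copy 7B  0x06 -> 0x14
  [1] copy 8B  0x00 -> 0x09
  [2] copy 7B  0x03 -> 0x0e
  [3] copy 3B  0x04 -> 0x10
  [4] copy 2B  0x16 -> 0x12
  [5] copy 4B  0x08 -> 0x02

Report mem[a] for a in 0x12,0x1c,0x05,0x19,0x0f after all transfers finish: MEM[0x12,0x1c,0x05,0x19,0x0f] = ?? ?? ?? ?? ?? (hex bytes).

MEM[0x12,0x1c,0x05,0x19,0x0f] = ba 22 f3 c5 de

#0 dst[0x14+7] := {0xbc,0x45,0xba,0x14,0xd2,0xc5,0xba}
#1 dst[0x09+8] := {0xd7,0x7a,0xf3,0x22,0xde,0xf5,0xbc,0x45}
#2 dst[0x0e+7] := {0x22,0xde,0xf5,0xbc,0x45,0xba,0xd7}
#3 dst[0x10+3] := {0xde,0xf5,0xbc}
#4 dst[0x12+2] := {0xba,0x14}
#5 dst[0x02+4] := {0xba,0xd7,0x7a,0xf3}
query mem[0x12]=0xba, mem[0x1c]=0x22, mem[0x05]=0xf3, mem[0x19]=0xc5, mem[0x0f]=0xde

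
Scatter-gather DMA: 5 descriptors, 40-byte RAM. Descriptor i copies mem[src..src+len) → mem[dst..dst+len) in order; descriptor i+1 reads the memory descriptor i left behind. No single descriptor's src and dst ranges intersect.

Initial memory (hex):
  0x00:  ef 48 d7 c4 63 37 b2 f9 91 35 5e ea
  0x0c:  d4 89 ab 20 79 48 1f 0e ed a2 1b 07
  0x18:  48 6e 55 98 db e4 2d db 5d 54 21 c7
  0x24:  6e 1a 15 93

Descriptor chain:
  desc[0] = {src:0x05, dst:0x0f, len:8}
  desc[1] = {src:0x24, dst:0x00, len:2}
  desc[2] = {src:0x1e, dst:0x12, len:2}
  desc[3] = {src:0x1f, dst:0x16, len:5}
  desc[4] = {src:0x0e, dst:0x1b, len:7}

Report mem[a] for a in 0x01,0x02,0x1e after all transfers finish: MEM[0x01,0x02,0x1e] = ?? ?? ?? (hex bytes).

[0] 0x05->0x0f len=8 : 37 b2 f9 91 35 5e ea d4
[1] 0x24->0x00 len=2 : 6e 1a
[2] 0x1e->0x12 len=2 : 2d db
[3] 0x1f->0x16 len=5 : db 5d 54 21 c7
[4] 0x0e->0x1b len=7 : ab 37 b2 f9 2d db 5e
query mem[0x01]=0x1a, mem[0x02]=0xd7, mem[0x1e]=0xf9

MEM[0x01,0x02,0x1e] = 1a d7 f9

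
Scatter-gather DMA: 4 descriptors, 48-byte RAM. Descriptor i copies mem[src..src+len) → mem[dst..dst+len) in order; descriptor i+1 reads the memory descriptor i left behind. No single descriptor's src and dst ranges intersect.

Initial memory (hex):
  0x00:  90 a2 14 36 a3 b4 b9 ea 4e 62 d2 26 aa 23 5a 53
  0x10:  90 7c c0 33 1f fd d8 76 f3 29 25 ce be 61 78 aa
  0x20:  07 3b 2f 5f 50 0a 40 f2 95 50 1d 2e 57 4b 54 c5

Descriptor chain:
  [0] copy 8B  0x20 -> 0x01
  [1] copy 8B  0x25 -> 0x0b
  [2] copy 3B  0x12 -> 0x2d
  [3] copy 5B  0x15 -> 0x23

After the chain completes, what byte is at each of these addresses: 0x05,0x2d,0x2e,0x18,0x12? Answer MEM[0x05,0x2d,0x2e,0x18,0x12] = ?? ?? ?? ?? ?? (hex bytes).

MEM[0x05,0x2d,0x2e,0x18,0x12] = 50 57 33 f3 57

D0: mem[0x01..0x08] <- [07 3b 2f 5f 50 0a 40 f2]
D1: mem[0x0b..0x12] <- [0a 40 f2 95 50 1d 2e 57]
D2: mem[0x2d..0x2f] <- [57 33 1f]
D3: mem[0x23..0x27] <- [fd d8 76 f3 29]
query mem[0x05]=0x50, mem[0x2d]=0x57, mem[0x2e]=0x33, mem[0x18]=0xf3, mem[0x12]=0x57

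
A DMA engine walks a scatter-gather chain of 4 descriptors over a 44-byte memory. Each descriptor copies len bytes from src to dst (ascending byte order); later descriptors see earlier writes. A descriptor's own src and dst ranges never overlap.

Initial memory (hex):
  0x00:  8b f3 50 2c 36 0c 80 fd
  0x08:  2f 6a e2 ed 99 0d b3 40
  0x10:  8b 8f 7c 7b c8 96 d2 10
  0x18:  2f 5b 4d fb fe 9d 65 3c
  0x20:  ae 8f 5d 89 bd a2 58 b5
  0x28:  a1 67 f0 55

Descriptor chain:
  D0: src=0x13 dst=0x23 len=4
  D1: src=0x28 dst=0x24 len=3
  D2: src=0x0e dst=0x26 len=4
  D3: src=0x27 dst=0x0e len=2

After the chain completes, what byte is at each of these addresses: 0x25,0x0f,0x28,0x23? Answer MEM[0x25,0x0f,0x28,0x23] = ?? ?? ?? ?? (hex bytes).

MEM[0x25,0x0f,0x28,0x23] = 67 8b 8b 7b

#0 dst[0x23+4] := {0x7b,0xc8,0x96,0xd2}
#1 dst[0x24+3] := {0xa1,0x67,0xf0}
#2 dst[0x26+4] := {0xb3,0x40,0x8b,0x8f}
#3 dst[0x0e+2] := {0x40,0x8b}
query mem[0x25]=0x67, mem[0x0f]=0x8b, mem[0x28]=0x8b, mem[0x23]=0x7b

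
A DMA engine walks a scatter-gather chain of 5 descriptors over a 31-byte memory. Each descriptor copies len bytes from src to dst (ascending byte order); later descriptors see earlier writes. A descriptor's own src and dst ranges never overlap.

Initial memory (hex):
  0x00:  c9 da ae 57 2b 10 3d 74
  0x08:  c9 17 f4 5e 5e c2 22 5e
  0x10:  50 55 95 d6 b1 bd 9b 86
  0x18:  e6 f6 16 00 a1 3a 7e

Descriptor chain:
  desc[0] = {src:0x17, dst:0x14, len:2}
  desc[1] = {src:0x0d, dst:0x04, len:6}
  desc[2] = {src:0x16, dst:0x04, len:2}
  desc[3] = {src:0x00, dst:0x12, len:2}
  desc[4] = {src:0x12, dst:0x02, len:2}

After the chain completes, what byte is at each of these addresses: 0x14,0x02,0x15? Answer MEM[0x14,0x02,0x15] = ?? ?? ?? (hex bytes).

MEM[0x14,0x02,0x15] = 86 c9 e6

D0: mem[0x14..0x15] <- [86 e6]
D1: mem[0x04..0x09] <- [c2 22 5e 50 55 95]
D2: mem[0x04..0x05] <- [9b 86]
D3: mem[0x12..0x13] <- [c9 da]
D4: mem[0x02..0x03] <- [c9 da]
query mem[0x14]=0x86, mem[0x02]=0xc9, mem[0x15]=0xe6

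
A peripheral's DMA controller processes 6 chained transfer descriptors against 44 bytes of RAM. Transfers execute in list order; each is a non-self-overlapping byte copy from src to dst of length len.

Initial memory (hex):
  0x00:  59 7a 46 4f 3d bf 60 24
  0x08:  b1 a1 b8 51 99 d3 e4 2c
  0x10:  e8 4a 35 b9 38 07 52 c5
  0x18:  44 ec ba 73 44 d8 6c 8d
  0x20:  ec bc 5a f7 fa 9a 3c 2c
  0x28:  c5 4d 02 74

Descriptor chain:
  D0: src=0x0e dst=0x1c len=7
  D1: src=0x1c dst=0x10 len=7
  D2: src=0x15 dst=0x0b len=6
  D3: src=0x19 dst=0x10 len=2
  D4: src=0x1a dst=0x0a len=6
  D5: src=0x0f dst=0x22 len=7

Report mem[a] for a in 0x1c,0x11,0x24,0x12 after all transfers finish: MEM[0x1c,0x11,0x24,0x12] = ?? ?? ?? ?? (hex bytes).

MEM[0x1c,0x11,0x24,0x12] = e4 ba ba e8

#0 dst[0x1c+7] := {0xe4,0x2c,0xe8,0x4a,0x35,0xb9,0x38}
#1 dst[0x10+7] := {0xe4,0x2c,0xe8,0x4a,0x35,0xb9,0x38}
#2 dst[0x0b+6] := {0xb9,0x38,0xc5,0x44,0xec,0xba}
#3 dst[0x10+2] := {0xec,0xba}
#4 dst[0x0a+6] := {0xba,0x73,0xe4,0x2c,0xe8,0x4a}
#5 dst[0x22+7] := {0x4a,0xec,0xba,0xe8,0x4a,0x35,0xb9}
query mem[0x1c]=0xe4, mem[0x11]=0xba, mem[0x24]=0xba, mem[0x12]=0xe8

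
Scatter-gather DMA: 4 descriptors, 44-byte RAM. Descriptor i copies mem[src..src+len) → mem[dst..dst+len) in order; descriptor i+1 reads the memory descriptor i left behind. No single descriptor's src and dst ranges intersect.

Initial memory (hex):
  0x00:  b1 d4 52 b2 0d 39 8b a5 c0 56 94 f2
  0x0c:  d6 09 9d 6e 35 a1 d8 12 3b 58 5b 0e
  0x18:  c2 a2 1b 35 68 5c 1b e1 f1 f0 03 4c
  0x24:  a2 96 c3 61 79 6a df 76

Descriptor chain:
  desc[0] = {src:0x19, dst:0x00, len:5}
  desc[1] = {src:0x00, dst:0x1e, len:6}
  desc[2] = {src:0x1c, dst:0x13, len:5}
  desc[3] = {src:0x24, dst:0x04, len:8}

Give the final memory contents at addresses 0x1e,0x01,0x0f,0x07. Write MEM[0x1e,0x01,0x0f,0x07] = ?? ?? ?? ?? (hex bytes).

D0: mem[0x00..0x04] <- [a2 1b 35 68 5c]
D1: mem[0x1e..0x23] <- [a2 1b 35 68 5c 39]
D2: mem[0x13..0x17] <- [68 5c a2 1b 35]
D3: mem[0x04..0x0b] <- [a2 96 c3 61 79 6a df 76]
query mem[0x1e]=0xa2, mem[0x01]=0x1b, mem[0x0f]=0x6e, mem[0x07]=0x61

MEM[0x1e,0x01,0x0f,0x07] = a2 1b 6e 61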